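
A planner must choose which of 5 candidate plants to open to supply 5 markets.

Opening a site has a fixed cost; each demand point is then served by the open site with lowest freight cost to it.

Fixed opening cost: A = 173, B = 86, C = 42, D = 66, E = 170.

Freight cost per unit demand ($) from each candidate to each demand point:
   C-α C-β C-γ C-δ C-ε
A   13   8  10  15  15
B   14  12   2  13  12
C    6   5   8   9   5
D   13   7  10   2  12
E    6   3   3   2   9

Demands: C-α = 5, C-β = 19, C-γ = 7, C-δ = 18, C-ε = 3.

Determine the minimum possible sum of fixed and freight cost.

Open {C, D}: assign each demand point to its cheapest open site.
  C-α→C 5×6=30, C-β→C 19×5=95, C-γ→C 7×8=56, C-δ→D 18×2=36, C-ε→C 3×5=15
  freight cost 232, fixed 108 → total 340.
Compare {E}: freight cost 171 + fixed 170 = 341.
Compare {C, E}: freight cost 159 + fixed 212 = 371.
Compare {B, C, D}: freight cost 190 + fixed 194 = 384.
All other subsets cost ≥ 341. Minimum total cost: 340.

340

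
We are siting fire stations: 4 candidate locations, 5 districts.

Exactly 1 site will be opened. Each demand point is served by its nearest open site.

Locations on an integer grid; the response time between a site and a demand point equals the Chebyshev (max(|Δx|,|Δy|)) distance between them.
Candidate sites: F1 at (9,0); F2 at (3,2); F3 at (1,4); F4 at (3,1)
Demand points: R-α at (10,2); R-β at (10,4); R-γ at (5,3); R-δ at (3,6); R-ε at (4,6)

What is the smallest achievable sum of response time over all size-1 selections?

Open {F1}.
  R-α→F1 2, R-β→F1 4, R-γ→F1 4, R-δ→F1 6, R-ε→F1 6  ⇒ total 22.
Compare {F2}: total 24.
Compare {F4}: total 26.
No size-1 selection does better; minimum is 22.

22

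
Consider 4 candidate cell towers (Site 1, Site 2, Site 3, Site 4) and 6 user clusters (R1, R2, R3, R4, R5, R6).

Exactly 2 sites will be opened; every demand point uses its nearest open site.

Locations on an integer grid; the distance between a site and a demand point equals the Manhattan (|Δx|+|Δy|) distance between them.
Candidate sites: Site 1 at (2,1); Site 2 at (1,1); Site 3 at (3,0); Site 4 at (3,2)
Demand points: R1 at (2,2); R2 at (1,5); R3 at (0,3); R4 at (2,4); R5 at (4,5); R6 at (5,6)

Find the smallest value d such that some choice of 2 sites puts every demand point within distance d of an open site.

Open {Site 1, Site 4}.
  Farthest demand point is R6 at distance 6 (to Site 4); all others are ≤ 6.
With {Site 2, Site 4} the worst case is 6.
With {Site 3, Site 4} the worst case is 6.
No size-2 selection achieves below 6.

6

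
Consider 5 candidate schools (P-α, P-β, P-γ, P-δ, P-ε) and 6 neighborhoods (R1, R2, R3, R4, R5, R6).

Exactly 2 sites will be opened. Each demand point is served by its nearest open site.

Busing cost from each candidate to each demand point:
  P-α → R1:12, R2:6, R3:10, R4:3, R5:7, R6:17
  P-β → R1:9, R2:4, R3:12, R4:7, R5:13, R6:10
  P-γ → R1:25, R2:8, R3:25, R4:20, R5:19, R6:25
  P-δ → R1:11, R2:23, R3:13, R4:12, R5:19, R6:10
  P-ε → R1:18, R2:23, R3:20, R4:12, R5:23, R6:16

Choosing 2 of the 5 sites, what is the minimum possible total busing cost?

43

Open {P-α, P-β}.
  R1→P-β 9, R2→P-β 4, R3→P-α 10, R4→P-α 3, R5→P-α 7, R6→P-β 10  ⇒ total 43.
Compare {P-α, P-δ}: total 47.
Compare {P-α, P-ε}: total 54.
No size-2 selection does better; minimum is 43.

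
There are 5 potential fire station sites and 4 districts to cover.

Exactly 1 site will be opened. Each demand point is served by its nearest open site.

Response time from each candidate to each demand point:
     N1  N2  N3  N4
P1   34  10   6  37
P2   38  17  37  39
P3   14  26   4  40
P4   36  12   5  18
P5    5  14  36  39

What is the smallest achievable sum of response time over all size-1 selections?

Open {P4}.
  N1→P4 36, N2→P4 12, N3→P4 5, N4→P4 18  ⇒ total 71.
Compare {P3}: total 84.
Compare {P1}: total 87.
No size-1 selection does better; minimum is 71.

71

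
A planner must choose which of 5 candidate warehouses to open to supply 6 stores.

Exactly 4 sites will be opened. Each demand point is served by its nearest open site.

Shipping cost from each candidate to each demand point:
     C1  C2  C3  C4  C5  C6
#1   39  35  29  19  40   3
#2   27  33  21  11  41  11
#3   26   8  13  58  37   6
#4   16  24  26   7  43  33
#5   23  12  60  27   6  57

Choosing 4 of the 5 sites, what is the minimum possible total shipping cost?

53

Open {#1, #3, #4, #5}.
  C1→#4 16, C2→#3 8, C3→#3 13, C4→#4 7, C5→#5 6, C6→#1 3  ⇒ total 53.
Compare {#2, #3, #4, #5}: total 56.
Compare {#1, #2, #3, #5}: total 64.
No size-4 selection does better; minimum is 53.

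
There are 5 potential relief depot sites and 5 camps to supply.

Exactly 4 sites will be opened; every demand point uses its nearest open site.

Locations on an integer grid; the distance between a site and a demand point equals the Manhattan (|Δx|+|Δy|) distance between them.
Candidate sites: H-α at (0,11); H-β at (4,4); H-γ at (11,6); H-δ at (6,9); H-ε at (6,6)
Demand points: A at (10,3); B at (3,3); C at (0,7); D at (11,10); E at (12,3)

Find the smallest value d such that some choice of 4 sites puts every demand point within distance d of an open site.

4

Open {H-α, H-β, H-γ, H-δ}.
  Farthest demand point is A at distance 4 (to H-γ); all others are ≤ 4.
With {H-α, H-β, H-γ, H-ε} the worst case is 4.
With {H-α, H-γ, H-δ, H-ε} the worst case is 6.
No size-4 selection achieves below 4.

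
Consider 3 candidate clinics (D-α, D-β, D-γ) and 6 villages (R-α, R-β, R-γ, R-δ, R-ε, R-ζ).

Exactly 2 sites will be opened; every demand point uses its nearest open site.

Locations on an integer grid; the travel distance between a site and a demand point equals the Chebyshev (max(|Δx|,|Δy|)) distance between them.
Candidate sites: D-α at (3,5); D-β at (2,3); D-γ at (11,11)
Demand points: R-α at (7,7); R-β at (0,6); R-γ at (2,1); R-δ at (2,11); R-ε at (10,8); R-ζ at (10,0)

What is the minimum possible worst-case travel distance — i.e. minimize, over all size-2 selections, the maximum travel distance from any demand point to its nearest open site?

Open {D-α, D-β}.
  Farthest demand point is R-ε at travel distance 7 (to D-α); all others are ≤ 7.
With {D-α, D-γ} the worst case is 7.
With {D-β, D-γ} the worst case is 8.
No size-2 selection achieves below 7.

7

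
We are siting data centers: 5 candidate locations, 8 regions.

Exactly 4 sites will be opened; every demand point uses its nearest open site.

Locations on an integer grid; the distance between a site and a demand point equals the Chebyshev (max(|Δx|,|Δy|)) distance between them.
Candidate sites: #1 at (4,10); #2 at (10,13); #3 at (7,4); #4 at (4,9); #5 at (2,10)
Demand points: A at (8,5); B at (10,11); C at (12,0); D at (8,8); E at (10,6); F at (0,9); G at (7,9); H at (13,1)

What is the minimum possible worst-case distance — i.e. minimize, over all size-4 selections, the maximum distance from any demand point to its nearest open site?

Open {#1, #2, #3, #4}.
  Farthest demand point is H at distance 6 (to #3); all others are ≤ 6.
With {#1, #2, #3, #5} the worst case is 6.
With {#1, #3, #4, #5} the worst case is 6.
No size-4 selection achieves below 6.

6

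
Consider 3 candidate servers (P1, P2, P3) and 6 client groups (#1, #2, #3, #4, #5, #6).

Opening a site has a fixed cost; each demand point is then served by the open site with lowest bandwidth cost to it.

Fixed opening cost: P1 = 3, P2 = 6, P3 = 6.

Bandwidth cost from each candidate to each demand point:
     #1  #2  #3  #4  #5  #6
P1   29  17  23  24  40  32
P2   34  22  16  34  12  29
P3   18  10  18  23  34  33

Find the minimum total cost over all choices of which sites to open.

120

Open {P2, P3}: assign each demand point to its cheapest open site.
  #1→P3 18, #2→P3 10, #3→P2 16, #4→P3 23, #5→P2 12, #6→P2 29
  bandwidth cost 108, fixed 12 → total 120.
Compare {P1, P2, P3}: bandwidth cost 108 + fixed 15 = 123.
Compare {P1, P2}: bandwidth cost 127 + fixed 9 = 136.
Compare {P3}: bandwidth cost 136 + fixed 6 = 142.
All other subsets cost ≥ 123. Minimum total cost: 120.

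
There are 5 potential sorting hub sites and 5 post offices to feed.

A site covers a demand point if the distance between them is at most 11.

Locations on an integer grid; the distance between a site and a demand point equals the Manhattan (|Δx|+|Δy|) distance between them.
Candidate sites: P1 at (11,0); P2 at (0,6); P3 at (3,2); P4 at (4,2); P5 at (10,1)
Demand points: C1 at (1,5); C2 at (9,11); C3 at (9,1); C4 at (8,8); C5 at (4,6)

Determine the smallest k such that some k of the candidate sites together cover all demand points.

2

Coverage sets (demand points within 11 of each site):
  P1: {C3, C4}
  P2: {C1, C4, C5}
  P3: {C1, C3, C4, C5}
  P4: {C1, C3, C4, C5}
  P5: {C2, C3, C4, C5}
No single site covers all 5 demand points.
But {P2, P5} covers everything, so the minimum is 2.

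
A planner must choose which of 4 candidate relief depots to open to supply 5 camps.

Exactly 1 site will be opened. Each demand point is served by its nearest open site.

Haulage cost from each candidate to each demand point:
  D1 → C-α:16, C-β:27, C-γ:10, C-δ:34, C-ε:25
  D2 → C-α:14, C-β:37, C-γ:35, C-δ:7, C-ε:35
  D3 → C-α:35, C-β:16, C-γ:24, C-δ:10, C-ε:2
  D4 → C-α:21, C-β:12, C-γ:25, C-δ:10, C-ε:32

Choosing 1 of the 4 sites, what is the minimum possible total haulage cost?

Open {D3}.
  C-α→D3 35, C-β→D3 16, C-γ→D3 24, C-δ→D3 10, C-ε→D3 2  ⇒ total 87.
Compare {D4}: total 100.
Compare {D1}: total 112.
No size-1 selection does better; minimum is 87.

87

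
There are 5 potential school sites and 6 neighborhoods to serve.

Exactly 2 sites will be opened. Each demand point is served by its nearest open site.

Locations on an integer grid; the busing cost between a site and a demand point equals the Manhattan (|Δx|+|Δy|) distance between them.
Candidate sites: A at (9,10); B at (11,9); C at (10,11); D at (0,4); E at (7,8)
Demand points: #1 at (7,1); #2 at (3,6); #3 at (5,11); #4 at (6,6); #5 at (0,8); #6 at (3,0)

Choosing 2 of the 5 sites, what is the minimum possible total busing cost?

31

Open {D, E}.
  #1→E 7, #2→D 5, #3→E 5, #4→E 3, #5→D 4, #6→D 7  ⇒ total 31.
Compare {A, D}: total 38.
Compare {C, D}: total 39.
No size-2 selection does better; minimum is 31.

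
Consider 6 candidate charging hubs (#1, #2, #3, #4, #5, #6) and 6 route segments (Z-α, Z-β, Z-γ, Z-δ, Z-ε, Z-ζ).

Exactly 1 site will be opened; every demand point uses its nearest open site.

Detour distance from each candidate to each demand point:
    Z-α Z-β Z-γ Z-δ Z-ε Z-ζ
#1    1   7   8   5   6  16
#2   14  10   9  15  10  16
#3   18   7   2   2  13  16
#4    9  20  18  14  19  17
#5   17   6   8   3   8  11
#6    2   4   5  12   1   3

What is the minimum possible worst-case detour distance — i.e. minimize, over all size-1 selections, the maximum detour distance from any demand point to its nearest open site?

12

Open {#6}.
  Farthest demand point is Z-δ at detour distance 12 (to #6); all others are ≤ 12.
With {#1} the worst case is 16.
With {#2} the worst case is 16.
No size-1 selection achieves below 12.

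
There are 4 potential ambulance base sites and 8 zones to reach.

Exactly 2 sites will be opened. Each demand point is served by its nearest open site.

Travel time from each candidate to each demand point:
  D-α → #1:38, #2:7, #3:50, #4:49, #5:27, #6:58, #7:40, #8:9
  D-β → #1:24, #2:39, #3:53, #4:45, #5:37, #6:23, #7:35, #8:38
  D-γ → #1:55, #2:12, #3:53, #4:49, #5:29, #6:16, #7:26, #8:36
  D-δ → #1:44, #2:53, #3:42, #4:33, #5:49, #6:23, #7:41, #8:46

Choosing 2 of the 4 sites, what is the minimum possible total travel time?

Open {D-α, D-δ}.
  #1→D-α 38, #2→D-α 7, #3→D-δ 42, #4→D-δ 33, #5→D-α 27, #6→D-δ 23, #7→D-α 40, #8→D-α 9  ⇒ total 219.
Compare {D-α, D-β}: total 220.
Compare {D-α, D-γ}: total 222.
No size-2 selection does better; minimum is 219.

219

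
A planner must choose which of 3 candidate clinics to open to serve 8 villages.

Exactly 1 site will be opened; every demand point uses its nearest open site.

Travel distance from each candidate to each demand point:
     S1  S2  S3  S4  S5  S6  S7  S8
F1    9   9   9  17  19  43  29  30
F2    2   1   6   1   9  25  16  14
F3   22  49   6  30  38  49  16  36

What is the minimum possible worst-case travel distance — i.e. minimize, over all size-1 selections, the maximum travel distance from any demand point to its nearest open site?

Open {F2}.
  Farthest demand point is S6 at travel distance 25 (to F2); all others are ≤ 25.
With {F1} the worst case is 43.
With {F3} the worst case is 49.
No size-1 selection achieves below 25.

25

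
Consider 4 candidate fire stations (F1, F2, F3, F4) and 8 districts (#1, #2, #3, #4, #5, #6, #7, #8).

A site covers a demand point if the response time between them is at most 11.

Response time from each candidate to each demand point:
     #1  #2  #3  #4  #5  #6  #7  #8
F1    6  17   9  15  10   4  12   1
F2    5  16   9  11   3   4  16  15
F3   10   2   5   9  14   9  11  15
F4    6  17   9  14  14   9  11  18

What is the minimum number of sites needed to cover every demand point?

2

Coverage sets (demand points within 11 of each site):
  F1: {#1, #3, #5, #6, #8}
  F2: {#1, #3, #4, #5, #6}
  F3: {#1, #2, #3, #4, #6, #7}
  F4: {#1, #3, #6, #7}
No single site covers all 8 demand points.
But {F1, F3} covers everything, so the minimum is 2.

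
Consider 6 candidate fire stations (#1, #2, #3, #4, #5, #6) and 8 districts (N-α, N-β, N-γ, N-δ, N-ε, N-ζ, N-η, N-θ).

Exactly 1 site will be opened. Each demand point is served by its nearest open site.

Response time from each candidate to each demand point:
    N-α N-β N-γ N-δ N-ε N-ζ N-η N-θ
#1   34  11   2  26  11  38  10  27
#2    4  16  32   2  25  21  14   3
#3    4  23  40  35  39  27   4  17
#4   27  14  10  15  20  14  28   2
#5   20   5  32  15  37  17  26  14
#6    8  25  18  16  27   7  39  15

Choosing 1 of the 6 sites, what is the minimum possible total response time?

Open {#2}.
  N-α→#2 4, N-β→#2 16, N-γ→#2 32, N-δ→#2 2, N-ε→#2 25, N-ζ→#2 21, N-η→#2 14, N-θ→#2 3  ⇒ total 117.
Compare {#4}: total 130.
Compare {#6}: total 155.
No size-1 selection does better; minimum is 117.

117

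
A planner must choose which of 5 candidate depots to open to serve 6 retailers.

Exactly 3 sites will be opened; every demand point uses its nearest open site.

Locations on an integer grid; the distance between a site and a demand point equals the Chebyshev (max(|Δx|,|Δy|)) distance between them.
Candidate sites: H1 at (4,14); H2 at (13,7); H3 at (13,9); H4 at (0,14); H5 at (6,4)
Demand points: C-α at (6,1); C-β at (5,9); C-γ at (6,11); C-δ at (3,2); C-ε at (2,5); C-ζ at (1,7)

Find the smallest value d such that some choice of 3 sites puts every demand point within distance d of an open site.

Open {H1, H2, H5}.
  Farthest demand point is C-β at distance 5 (to H1); all others are ≤ 5.
With {H1, H3, H5} the worst case is 5.
With {H1, H4, H5} the worst case is 5.
No size-3 selection achieves below 5.

5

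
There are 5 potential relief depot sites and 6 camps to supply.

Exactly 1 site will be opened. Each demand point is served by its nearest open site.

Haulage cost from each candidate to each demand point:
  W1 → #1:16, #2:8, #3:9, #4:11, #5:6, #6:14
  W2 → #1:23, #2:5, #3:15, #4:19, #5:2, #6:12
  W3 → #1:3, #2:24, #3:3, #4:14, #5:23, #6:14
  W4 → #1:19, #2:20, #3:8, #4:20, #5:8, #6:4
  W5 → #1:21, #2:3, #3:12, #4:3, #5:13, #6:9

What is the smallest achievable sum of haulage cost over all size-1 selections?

61

Open {W5}.
  #1→W5 21, #2→W5 3, #3→W5 12, #4→W5 3, #5→W5 13, #6→W5 9  ⇒ total 61.
Compare {W1}: total 64.
Compare {W2}: total 76.
No size-1 selection does better; minimum is 61.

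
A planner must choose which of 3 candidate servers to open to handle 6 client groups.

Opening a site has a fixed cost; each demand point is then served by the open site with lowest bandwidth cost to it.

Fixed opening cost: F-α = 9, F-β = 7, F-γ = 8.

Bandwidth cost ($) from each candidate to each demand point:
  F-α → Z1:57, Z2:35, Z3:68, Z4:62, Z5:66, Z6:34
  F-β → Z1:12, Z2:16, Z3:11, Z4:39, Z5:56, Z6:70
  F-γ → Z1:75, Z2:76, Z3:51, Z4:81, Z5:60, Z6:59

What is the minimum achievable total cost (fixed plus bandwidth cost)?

184

Open {F-α, F-β}: assign each demand point to its cheapest open site.
  Z1→F-β 12, Z2→F-β 16, Z3→F-β 11, Z4→F-β 39, Z5→F-β 56, Z6→F-α 34
  bandwidth cost 168, fixed 16 → total 184.
Compare {F-α, F-β, F-γ}: bandwidth cost 168 + fixed 24 = 192.
Compare {F-β, F-γ}: bandwidth cost 193 + fixed 15 = 208.
Compare {F-β}: bandwidth cost 204 + fixed 7 = 211.
All other subsets cost ≥ 192. Minimum total cost: 184.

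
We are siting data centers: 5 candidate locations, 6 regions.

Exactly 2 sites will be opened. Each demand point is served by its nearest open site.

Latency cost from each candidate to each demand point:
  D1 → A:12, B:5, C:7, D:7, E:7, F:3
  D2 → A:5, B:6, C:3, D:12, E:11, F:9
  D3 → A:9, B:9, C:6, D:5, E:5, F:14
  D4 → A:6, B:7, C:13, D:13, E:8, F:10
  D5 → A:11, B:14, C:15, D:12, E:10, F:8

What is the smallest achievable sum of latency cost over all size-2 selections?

30

Open {D1, D2}.
  A→D2 5, B→D1 5, C→D2 3, D→D1 7, E→D1 7, F→D1 3  ⇒ total 30.
Compare {D1, D3}: total 33.
Compare {D2, D3}: total 33.
No size-2 selection does better; minimum is 30.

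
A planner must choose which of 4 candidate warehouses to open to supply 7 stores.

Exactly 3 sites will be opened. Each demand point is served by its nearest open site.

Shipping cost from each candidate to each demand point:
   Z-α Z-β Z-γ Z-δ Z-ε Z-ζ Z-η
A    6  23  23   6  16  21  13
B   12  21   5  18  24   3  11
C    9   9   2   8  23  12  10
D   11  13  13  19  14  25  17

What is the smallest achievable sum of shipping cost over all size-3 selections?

Open {A, B, C}.
  Z-α→A 6, Z-β→C 9, Z-γ→C 2, Z-δ→A 6, Z-ε→A 16, Z-ζ→B 3, Z-η→C 10  ⇒ total 52.
Compare {B, C, D}: total 55.
Compare {A, B, D}: total 58.
No size-3 selection does better; minimum is 52.

52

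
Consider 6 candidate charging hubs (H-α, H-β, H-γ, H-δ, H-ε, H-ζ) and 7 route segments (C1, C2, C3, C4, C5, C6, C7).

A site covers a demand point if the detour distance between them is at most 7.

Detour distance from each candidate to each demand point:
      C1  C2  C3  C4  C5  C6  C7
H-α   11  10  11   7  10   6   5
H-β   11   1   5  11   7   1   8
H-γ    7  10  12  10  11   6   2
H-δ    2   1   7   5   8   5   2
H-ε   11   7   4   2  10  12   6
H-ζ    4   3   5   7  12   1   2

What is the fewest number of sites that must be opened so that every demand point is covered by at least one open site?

Coverage sets (demand points within 7 of each site):
  H-α: {C4, C6, C7}
  H-β: {C2, C3, C5, C6}
  H-γ: {C1, C6, C7}
  H-δ: {C1, C2, C3, C4, C6, C7}
  H-ε: {C2, C3, C4, C7}
  H-ζ: {C1, C2, C3, C4, C6, C7}
No single site covers all 7 demand points.
But {H-β, H-δ} covers everything, so the minimum is 2.

2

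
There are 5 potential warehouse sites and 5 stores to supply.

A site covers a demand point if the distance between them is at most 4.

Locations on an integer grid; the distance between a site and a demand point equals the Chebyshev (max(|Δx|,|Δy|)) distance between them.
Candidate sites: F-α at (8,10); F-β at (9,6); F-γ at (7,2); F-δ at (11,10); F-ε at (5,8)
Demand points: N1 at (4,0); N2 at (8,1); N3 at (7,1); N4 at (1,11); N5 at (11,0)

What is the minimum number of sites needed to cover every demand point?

2

Coverage sets (demand points within 4 of each site):
  F-α: {}
  F-β: {}
  F-γ: {N1, N2, N3, N5}
  F-δ: {}
  F-ε: {N4}
No single site covers all 5 demand points.
But {F-γ, F-ε} covers everything, so the minimum is 2.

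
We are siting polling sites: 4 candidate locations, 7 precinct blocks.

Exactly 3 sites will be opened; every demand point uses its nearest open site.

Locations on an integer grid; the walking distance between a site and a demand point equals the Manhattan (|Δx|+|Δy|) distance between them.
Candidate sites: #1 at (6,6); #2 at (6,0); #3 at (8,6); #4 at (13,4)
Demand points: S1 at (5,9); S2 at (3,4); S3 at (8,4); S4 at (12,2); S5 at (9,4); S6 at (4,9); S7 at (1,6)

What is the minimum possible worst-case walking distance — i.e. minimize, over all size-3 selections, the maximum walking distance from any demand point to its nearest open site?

Open {#1, #2, #4}.
  Farthest demand point is S2 at walking distance 5 (to #1); all others are ≤ 5.
With {#1, #3, #4} the worst case is 5.
With {#2, #3, #4} the worst case is 7.
No size-3 selection achieves below 5.

5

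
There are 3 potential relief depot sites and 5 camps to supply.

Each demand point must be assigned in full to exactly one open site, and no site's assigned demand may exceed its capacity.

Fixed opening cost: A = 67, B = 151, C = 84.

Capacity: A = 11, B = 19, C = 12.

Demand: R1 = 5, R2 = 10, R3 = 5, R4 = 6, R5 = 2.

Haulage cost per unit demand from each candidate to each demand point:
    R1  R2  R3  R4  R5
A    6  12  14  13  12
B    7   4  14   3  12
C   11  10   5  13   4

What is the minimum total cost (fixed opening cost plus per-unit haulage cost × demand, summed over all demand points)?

Open {B, C}; cheapest assignment that respects the capacities:
  B (cap 19, load 16): R2, R4 — cost 10×4 + 6×3 = 58
  C (cap 12, load 12): R1, R3, R5 — cost 5×11 + 5×5 + 2×4 = 88
  Shipping 146, fixed 235 → total 381.
  Any other capacity-feasible assignment to {B, C} ships for at least 146.
Compare {A, B}: its best feasible assignment gives total 400.
Compare {A, B, C}: its best feasible assignment gives total 423.
Every other set of open sites that can feasibly serve all demand totals ≥ 400 even under its best assignment. Minimum: 381.

381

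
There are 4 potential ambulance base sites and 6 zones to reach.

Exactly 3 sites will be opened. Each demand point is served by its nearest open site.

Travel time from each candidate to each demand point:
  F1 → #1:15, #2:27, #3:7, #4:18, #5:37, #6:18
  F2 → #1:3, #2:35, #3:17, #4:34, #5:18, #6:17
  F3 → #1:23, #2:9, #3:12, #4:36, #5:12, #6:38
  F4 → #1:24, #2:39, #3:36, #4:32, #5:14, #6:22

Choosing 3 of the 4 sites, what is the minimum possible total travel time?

66

Open {F1, F2, F3}.
  #1→F2 3, #2→F3 9, #3→F1 7, #4→F1 18, #5→F3 12, #6→F2 17  ⇒ total 66.
Compare {F1, F3, F4}: total 79.
Compare {F2, F3, F4}: total 85.
No size-3 selection does better; minimum is 66.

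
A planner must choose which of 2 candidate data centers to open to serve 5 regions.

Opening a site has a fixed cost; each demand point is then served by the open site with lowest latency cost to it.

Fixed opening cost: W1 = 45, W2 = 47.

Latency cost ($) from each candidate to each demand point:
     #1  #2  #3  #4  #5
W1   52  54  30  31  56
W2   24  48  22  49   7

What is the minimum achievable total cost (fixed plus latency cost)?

Open {W2}: assign each demand point to its cheapest open site.
  #1→W2 24, #2→W2 48, #3→W2 22, #4→W2 49, #5→W2 7
  latency cost 150, fixed 47 → total 197.
Compare {W1, W2}: latency cost 132 + fixed 92 = 224.
Compare {W1}: latency cost 223 + fixed 45 = 268.

197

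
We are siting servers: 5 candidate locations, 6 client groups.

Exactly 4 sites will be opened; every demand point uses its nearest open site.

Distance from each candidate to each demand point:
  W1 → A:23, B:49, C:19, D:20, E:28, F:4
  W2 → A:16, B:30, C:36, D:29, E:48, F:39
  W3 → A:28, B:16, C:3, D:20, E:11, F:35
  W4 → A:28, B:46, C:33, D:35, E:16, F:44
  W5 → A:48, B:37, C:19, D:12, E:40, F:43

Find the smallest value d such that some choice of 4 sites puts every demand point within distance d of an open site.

16

Open {W1, W2, W3, W5}.
  Farthest demand point is A at distance 16 (to W2); all others are ≤ 16.
With {W1, W2, W3, W4} the worst case is 20.
With {W1, W3, W4, W5} the worst case is 23.
No size-4 selection achieves below 16.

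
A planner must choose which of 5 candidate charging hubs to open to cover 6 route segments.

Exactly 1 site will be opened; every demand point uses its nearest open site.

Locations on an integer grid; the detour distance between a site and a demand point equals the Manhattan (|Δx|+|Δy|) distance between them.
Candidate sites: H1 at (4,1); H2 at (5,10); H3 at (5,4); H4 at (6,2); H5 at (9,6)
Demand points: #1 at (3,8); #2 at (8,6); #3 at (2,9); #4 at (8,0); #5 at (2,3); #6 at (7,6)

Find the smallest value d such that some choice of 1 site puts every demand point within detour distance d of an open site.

Open {H3}.
  Farthest demand point is #3 at detour distance 8 (to H3); all others are ≤ 8.
With {H1} the worst case is 10.
With {H5} the worst case is 10.
No size-1 selection achieves below 8.

8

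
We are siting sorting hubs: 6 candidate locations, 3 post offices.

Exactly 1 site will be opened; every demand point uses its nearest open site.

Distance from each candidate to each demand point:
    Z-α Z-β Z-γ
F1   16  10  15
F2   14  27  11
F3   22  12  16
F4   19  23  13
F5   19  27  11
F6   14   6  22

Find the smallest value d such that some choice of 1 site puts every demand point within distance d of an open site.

16

Open {F1}.
  Farthest demand point is Z-α at distance 16 (to F1); all others are ≤ 16.
With {F3} the worst case is 22.
With {F6} the worst case is 22.
No size-1 selection achieves below 16.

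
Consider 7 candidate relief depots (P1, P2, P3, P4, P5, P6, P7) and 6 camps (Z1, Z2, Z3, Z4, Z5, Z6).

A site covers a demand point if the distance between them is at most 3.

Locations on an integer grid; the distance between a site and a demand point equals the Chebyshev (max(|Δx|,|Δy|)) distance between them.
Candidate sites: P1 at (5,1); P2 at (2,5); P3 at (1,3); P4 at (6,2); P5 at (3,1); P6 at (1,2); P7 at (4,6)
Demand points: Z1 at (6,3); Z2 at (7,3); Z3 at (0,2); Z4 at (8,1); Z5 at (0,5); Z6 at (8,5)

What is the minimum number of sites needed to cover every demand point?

Coverage sets (demand points within 3 of each site):
  P1: {Z1, Z2, Z4}
  P2: {Z3, Z5}
  P3: {Z3, Z5}
  P4: {Z1, Z2, Z4, Z6}
  P5: {Z1, Z3}
  P6: {Z3, Z5}
  P7: {Z1, Z2}
No single site covers all 6 demand points.
But {P2, P4} covers everything, so the minimum is 2.

2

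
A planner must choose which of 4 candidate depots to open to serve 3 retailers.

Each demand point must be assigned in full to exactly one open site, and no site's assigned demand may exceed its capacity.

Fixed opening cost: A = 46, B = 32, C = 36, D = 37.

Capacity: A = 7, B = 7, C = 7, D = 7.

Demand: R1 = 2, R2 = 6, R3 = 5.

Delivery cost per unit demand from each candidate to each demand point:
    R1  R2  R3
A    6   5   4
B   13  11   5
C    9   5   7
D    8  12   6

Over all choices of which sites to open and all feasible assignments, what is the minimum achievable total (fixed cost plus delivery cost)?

Open {A, C}; cheapest assignment that respects the capacities:
  A (cap 7, load 7): R1, R3 — cost 2×6 + 5×4 = 32
  C (cap 7, load 6): R2 — cost 6×5 = 30
  Shipping 62, fixed 82 → total 144.
  Any other capacity-feasible assignment to {A, C} ships for at least 62.
Compare {B, C}: its best feasible assignment gives total 149.
Compare {C, D}: its best feasible assignment gives total 149.
Every other set of open sites that can feasibly serve all demand totals ≥ 149 even under its best assignment. Minimum: 144.

144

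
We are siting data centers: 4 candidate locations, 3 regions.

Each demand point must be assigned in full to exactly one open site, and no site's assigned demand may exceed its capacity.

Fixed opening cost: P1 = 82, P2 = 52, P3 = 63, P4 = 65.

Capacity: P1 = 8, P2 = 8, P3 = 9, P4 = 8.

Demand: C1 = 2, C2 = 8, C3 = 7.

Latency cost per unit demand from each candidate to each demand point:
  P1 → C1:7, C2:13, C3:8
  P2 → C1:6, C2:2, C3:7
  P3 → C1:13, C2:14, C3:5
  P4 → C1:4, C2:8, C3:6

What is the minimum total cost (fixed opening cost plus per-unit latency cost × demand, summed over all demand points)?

Open {P2, P3}; cheapest assignment that respects the capacities:
  P2 (cap 8, load 8): C2 — cost 8×2 = 16
  P3 (cap 9, load 9): C1, C3 — cost 2×13 + 7×5 = 61
  Shipping 77, fixed 115 → total 192.
  Any other capacity-feasible assignment to {P2, P3} ships for at least 77.
Compare {P2, P3, P4}: its best feasible assignment gives total 239.
Compare {P3, P4}: its best feasible assignment gives total 253.
Every other set of open sites that can feasibly serve all demand totals ≥ 239 even under its best assignment. Minimum: 192.

192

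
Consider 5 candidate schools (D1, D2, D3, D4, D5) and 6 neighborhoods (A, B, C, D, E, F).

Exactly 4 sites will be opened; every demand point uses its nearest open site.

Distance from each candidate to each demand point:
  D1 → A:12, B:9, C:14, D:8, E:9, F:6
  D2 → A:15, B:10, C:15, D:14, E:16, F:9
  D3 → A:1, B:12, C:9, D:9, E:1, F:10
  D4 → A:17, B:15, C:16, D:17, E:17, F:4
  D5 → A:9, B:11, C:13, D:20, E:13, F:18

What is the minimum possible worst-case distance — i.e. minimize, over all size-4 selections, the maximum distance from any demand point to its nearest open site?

Open {D1, D2, D3, D4}.
  Farthest demand point is B at distance 9 (to D1); all others are ≤ 9.
With {D1, D2, D3, D5} the worst case is 9.
With {D1, D3, D4, D5} the worst case is 9.
No size-4 selection achieves below 9.

9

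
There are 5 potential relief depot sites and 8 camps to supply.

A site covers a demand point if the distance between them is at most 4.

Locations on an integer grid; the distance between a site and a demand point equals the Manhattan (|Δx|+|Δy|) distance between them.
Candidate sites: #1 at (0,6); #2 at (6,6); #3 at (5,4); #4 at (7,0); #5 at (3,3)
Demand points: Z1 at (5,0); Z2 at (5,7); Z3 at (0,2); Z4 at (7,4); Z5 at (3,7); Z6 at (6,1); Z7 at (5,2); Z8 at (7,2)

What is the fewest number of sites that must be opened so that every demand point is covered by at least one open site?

Coverage sets (demand points within 4 of each site):
  #1: {Z3, Z5}
  #2: {Z2, Z4, Z5}
  #3: {Z1, Z2, Z4, Z6, Z7, Z8}
  #4: {Z1, Z4, Z6, Z7, Z8}
  #5: {Z3, Z5, Z7}
No single site covers all 8 demand points.
But {#1, #3} covers everything, so the minimum is 2.

2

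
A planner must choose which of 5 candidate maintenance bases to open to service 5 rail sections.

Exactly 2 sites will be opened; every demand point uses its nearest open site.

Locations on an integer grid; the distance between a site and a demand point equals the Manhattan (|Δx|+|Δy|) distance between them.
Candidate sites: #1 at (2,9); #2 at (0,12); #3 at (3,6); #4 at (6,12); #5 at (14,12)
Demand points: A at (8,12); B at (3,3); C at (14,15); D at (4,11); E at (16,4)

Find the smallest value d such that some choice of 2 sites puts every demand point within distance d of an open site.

10

Open {#1, #5}.
  Farthest demand point is E at distance 10 (to #5); all others are ≤ 10.
With {#3, #5} the worst case is 10.
With {#2, #5} the worst case is 12.
No size-2 selection achieves below 10.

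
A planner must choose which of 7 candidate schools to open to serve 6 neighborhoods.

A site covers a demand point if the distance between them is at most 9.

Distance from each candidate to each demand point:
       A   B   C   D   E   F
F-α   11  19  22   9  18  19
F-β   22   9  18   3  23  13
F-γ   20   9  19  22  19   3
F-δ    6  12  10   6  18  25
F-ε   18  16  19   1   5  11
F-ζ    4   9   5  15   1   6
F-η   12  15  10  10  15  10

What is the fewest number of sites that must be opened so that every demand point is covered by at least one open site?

Coverage sets (demand points within 9 of each site):
  F-α: {D}
  F-β: {B, D}
  F-γ: {B, F}
  F-δ: {A, D}
  F-ε: {D, E}
  F-ζ: {A, B, C, E, F}
  F-η: {}
No single site covers all 6 demand points.
But {F-α, F-ζ} covers everything, so the minimum is 2.

2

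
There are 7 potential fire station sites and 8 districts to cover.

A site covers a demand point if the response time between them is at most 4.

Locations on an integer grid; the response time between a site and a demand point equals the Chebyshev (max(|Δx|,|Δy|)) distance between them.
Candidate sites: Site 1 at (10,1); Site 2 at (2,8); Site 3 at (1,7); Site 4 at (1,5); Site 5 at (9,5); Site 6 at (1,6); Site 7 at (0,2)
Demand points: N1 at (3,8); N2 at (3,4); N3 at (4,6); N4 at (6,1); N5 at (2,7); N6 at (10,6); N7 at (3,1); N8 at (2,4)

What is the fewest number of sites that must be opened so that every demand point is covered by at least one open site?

2

Coverage sets (demand points within 4 of each site):
  Site 1: {N4}
  Site 2: {N1, N2, N3, N5, N8}
  Site 3: {N1, N2, N3, N5, N8}
  Site 4: {N1, N2, N3, N5, N7, N8}
  Site 5: {N4, N6}
  Site 6: {N1, N2, N3, N5, N8}
  Site 7: {N2, N3, N7, N8}
No single site covers all 8 demand points.
But {Site 4, Site 5} covers everything, so the minimum is 2.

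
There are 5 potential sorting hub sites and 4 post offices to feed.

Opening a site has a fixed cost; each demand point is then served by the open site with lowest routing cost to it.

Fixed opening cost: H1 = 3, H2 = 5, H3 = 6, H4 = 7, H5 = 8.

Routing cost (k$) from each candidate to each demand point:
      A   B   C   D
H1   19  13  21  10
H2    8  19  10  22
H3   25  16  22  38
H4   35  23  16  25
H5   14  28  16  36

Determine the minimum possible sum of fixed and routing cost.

49

Open {H1, H2}: assign each demand point to its cheapest open site.
  A→H2 8, B→H1 13, C→H2 10, D→H1 10
  routing cost 41, fixed 8 → total 49.
Compare {H1, H2, H3}: routing cost 41 + fixed 14 = 55.
Compare {H1, H2, H4}: routing cost 41 + fixed 15 = 56.
Compare {H1, H2, H5}: routing cost 41 + fixed 16 = 57.
All other subsets cost ≥ 55. Minimum total cost: 49.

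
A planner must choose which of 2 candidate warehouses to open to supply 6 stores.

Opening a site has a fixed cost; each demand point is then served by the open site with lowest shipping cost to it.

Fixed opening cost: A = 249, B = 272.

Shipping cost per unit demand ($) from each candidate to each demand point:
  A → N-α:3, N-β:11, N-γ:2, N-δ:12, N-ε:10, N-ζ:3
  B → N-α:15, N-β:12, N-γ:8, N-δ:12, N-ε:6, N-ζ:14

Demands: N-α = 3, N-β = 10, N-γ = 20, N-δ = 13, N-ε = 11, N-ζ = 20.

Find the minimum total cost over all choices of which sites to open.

734

Open {A}: assign each demand point to its cheapest open site.
  N-α→A 3×3=9, N-β→A 10×11=110, N-γ→A 20×2=40, N-δ→A 13×12=156, N-ε→A 11×10=110, N-ζ→A 20×3=60
  shipping cost 485, fixed 249 → total 734.
Compare {A, B}: shipping cost 441 + fixed 521 = 962.
Compare {B}: shipping cost 827 + fixed 272 = 1099.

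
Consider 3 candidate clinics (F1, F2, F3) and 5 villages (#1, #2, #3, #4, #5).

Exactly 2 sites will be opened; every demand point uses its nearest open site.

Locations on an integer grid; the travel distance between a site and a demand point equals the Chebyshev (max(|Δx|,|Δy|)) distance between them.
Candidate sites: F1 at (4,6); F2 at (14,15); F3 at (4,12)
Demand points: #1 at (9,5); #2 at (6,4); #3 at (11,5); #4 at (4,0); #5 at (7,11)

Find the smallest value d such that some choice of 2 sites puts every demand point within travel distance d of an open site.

7

Open {F1, F2}.
  Farthest demand point is #3 at travel distance 7 (to F1); all others are ≤ 7.
With {F1, F3} the worst case is 7.
With {F2, F3} the worst case is 12.
No size-2 selection achieves below 7.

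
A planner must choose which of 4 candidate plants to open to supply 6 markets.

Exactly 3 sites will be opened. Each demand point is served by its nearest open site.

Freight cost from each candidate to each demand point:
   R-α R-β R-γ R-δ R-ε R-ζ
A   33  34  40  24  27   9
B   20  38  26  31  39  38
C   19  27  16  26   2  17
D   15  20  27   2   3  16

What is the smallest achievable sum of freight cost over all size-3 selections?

Open {A, C, D}.
  R-α→D 15, R-β→D 20, R-γ→C 16, R-δ→D 2, R-ε→C 2, R-ζ→A 9  ⇒ total 64.
Compare {B, C, D}: total 71.
Compare {A, B, D}: total 75.
No size-3 selection does better; minimum is 64.

64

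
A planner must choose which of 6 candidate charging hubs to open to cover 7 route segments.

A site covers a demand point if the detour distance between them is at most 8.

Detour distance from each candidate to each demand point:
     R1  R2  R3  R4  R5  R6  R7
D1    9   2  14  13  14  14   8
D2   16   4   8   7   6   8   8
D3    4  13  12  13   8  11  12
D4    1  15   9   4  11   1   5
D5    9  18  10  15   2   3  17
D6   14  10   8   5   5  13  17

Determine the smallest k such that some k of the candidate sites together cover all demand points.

Coverage sets (demand points within 8 of each site):
  D1: {R2, R7}
  D2: {R2, R3, R4, R5, R6, R7}
  D3: {R1, R5}
  D4: {R1, R4, R6, R7}
  D5: {R5, R6}
  D6: {R3, R4, R5}
No single site covers all 7 demand points.
But {D2, D3} covers everything, so the minimum is 2.

2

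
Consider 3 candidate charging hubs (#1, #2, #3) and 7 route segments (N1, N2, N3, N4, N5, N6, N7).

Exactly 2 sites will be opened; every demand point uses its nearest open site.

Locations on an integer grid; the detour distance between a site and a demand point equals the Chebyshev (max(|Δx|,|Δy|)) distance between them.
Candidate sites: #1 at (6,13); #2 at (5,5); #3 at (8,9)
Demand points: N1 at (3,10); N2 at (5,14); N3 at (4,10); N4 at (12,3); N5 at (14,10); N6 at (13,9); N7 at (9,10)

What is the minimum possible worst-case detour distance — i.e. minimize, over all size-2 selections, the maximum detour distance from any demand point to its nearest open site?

6

Open {#1, #3}.
  Farthest demand point is N4 at detour distance 6 (to #3); all others are ≤ 6.
With {#2, #3} the worst case is 6.
With {#1, #2} the worst case is 8.
No size-2 selection achieves below 6.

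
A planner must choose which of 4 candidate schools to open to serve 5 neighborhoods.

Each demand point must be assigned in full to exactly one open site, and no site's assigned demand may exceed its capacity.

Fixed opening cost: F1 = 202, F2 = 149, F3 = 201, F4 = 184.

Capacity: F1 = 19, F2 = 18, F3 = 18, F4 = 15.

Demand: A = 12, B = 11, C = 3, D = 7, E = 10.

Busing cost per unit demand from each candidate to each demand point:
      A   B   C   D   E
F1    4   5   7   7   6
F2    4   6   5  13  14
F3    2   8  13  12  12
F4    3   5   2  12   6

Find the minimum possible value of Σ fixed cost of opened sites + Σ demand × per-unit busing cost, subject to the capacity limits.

Open {F1, F2, F4}; cheapest assignment that respects the capacities:
  F1 (cap 19, load 17): D, E — cost 7×7 + 10×6 = 109
  F2 (cap 18, load 11): B — cost 11×6 = 66
  F4 (cap 15, load 15): A, C — cost 12×3 + 3×2 = 42
  Shipping 217, fixed 535 → total 752.
  Any other capacity-feasible assignment to {F1, F2, F4} ships for at least 217.
Compare {F1, F2, F3}: its best feasible assignment gives total 766.
Compare {F1, F3, F4}: its best feasible assignment gives total 781.
Every other set of open sites that can feasibly serve all demand totals ≥ 766 even under its best assignment. Minimum: 752.

752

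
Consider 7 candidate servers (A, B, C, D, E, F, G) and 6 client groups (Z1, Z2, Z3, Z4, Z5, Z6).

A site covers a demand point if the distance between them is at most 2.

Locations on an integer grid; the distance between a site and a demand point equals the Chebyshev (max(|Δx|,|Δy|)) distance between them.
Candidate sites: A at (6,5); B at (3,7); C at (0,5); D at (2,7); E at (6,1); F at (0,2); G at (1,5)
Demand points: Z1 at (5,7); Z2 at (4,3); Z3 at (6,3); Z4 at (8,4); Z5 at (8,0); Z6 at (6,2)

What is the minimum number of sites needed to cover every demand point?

Coverage sets (demand points within 2 of each site):
  A: {Z1, Z2, Z3, Z4}
  B: {Z1}
  C: {}
  D: {}
  E: {Z2, Z3, Z5, Z6}
  F: {}
  G: {}
No single site covers all 6 demand points.
But {A, E} covers everything, so the minimum is 2.

2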